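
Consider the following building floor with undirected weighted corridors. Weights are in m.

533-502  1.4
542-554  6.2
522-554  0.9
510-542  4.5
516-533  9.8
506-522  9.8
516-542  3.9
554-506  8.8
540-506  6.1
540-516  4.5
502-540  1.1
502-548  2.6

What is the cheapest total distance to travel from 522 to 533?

18 m

Compare a few routes:
522 → 506 → 540 → 502 → 533: 9.8+6.1+1.1+1.4 = 18.4
522 → 554 → 542 → 516 → 540 → 502 → 533: 0.9+6.2+3.9+4.5+1.1+1.4 = 18
522 → 554 → 506 → 540 → 502 → 533: 0.9+8.8+6.1+1.1+1.4 = 18.3
The minimum is 18 m via 522 → 554 → 542 → 516 → 540 → 502 → 533.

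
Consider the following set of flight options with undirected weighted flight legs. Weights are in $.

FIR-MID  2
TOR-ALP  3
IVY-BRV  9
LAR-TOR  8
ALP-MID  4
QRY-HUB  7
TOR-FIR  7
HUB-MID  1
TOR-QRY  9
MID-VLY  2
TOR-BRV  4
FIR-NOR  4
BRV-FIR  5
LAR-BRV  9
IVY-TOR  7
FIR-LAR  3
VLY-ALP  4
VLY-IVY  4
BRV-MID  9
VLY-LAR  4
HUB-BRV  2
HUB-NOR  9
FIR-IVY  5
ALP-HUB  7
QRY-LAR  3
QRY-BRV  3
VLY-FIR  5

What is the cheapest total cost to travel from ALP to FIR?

Shortest distances from ALP:
ALP: 0
TOR: 3  (via ALP)
VLY: 4  (via ALP)
MID: 4  (via ALP)
HUB: 5  (via MID)
FIR: 6  (via MID)
Shortest route: ALP–MID–FIR = $6.

$6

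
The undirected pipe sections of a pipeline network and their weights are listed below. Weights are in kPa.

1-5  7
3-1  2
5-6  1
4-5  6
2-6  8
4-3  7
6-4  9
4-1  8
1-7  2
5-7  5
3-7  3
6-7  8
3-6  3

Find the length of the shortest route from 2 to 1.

13 kPa

Shortest distances from 2:
2: 0
6: 8  (via 2)
5: 9  (via 6)
3: 11  (via 6)
1: 13  (via 3)
Shortest route: 2–6–3–1 = 13 kPa.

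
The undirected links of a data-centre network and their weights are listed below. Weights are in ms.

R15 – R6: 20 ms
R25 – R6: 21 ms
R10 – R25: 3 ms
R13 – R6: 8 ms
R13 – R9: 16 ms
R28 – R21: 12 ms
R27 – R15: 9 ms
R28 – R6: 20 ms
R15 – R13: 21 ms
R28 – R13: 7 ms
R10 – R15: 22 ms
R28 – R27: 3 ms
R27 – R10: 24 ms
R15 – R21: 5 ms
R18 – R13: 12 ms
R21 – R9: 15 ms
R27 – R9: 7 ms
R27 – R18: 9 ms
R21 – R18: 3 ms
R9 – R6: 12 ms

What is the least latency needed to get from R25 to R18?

33 ms

Enumerating some paths:
R25 → R10 → R15 → R21 → R18: 3+22+5+3 = 33
R25 → R10 → R27 → R18: 3+24+9 = 36
Cheapest is R25 → R10 → R15 → R21 → R18 at 33 ms.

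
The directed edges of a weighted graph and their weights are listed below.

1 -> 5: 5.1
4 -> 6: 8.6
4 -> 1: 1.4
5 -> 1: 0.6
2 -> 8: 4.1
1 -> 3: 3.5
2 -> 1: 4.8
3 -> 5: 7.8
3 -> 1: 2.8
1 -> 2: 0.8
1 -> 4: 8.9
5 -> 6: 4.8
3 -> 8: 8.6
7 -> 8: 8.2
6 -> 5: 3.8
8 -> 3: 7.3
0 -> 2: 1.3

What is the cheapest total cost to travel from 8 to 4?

Settle nodes by increasing distance from 8:
8: 0
3: 7.3  (via 8)
1: 10.1  (via 3)
2: 10.9  (via 1)
5: 15.1  (via 3)
4: 19  (via 1)
Shortest route: 8–3–1–4 = 19.

19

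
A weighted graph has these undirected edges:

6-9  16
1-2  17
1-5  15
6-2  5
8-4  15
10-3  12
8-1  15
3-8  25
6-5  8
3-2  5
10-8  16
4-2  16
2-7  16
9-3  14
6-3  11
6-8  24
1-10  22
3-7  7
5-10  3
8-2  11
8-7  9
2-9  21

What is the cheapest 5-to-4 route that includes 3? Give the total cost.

Shortest 5→3: 5–10–3 = 15
Best 3 to 4: 3–2–4 costing 21
Total via 3: 15 + 21 = 36.

36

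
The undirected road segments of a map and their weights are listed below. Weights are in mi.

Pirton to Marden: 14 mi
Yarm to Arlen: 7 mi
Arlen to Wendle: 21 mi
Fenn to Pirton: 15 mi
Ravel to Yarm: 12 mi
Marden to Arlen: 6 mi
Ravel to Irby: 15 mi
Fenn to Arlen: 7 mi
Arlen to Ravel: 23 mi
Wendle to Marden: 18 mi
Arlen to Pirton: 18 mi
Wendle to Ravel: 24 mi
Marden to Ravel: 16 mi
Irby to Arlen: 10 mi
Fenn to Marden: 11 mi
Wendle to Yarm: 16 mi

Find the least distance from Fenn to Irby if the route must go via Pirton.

Best Fenn to Pirton: Fenn → Pirton costing 15
Shortest Pirton→Irby: Pirton → Arlen → Irby = 28
Total via Pirton: 15 + 28 = 43 mi.

43 mi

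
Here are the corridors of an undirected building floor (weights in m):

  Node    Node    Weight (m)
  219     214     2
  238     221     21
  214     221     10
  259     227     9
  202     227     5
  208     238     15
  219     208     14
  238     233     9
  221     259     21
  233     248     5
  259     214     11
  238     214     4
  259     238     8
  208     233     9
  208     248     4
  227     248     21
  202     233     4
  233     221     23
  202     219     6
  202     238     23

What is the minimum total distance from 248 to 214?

17 m

Candidate routes:
248–208–238–214: 4+15+4 = 23
248–233–202–219–214: 5+4+6+2 = 17
248–208–219–214: 4+14+2 = 20
248–233–238–214: 5+9+4 = 18
Cheapest is 248–233–202–219–214 at 17 m.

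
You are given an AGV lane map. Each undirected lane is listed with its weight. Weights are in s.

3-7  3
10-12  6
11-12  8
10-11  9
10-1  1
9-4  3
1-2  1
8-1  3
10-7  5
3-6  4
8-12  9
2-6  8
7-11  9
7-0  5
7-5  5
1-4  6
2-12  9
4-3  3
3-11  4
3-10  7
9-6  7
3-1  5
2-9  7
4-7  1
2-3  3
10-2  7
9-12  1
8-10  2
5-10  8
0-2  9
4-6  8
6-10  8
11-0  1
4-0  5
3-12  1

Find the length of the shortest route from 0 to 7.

5 s

Running Dijkstra from 0:
0: 0
11: 1  (via 0)
3: 5  (via 11)
4: 5  (via 0)
7: 5  (via 0)
Shortest route: 0 → 7 = 5 s.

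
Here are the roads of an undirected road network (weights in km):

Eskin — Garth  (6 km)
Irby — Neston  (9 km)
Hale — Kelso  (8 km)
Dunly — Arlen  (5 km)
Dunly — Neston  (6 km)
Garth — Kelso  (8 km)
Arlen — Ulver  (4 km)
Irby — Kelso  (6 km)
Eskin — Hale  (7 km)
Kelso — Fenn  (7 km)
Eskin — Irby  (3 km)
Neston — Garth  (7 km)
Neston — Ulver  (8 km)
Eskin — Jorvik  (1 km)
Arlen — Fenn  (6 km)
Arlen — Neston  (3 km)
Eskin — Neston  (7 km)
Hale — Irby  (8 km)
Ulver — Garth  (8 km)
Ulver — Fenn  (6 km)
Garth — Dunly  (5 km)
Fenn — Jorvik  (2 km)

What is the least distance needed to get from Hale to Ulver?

Candidate routes:
Hale → Eskin → Jorvik → Fenn → Ulver: 7+1+2+6 = 16
Hale → Irby → Eskin → Jorvik → Fenn → Ulver: 8+3+1+2+6 = 20
Hale → Eskin → Jorvik → Fenn → Arlen → Ulver: 7+1+2+6+4 = 20
The minimum is 16 km via Hale → Eskin → Jorvik → Fenn → Ulver.

16 km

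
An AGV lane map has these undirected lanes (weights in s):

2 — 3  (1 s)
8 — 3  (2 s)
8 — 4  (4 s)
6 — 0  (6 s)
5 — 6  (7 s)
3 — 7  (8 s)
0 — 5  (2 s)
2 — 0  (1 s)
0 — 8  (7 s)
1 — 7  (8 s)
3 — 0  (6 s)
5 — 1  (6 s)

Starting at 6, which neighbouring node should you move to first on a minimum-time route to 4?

Enumerating some paths:
6–5–0–2–3–8–4: 7+2+1+1+2+4 = 17
6–0–2–3–8–4: 6+1+1+2+4 = 14
6–0–8–4: 6+7+4 = 17
Cheapest is 6–0–2–3–8–4 at 14 s.
So from 6 the first move is to 0.

0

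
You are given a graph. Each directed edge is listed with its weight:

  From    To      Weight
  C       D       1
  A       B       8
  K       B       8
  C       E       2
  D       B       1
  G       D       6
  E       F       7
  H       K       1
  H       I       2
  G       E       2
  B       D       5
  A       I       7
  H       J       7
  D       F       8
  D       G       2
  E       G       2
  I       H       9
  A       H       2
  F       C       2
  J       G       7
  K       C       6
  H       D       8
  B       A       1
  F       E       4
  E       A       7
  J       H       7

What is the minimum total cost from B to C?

Shortest distances from B:
B: 0
A: 1  (via B)
H: 3  (via A)
K: 4  (via H)
D: 5  (via B)
I: 5  (via H)
G: 7  (via D)
E: 9  (via G)
C: 10  (via K)
Shortest route: B–A–H–K–C = 10.

10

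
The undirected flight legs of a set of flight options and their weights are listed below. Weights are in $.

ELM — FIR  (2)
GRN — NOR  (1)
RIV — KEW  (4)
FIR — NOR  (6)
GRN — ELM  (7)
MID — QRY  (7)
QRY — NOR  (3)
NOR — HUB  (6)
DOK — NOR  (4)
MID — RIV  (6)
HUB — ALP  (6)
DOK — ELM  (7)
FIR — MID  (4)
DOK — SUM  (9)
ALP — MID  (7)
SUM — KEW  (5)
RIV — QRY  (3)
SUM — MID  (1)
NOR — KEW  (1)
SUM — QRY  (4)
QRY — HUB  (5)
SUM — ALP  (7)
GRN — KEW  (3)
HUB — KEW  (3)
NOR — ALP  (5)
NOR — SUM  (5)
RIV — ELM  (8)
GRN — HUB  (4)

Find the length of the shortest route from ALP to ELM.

Shortest distances from ALP:
ALP: 0
NOR: 5  (via ALP)
HUB: 6  (via ALP)
GRN: 6  (via NOR)
KEW: 6  (via NOR)
MID: 7  (via ALP)
SUM: 7  (via ALP)
QRY: 8  (via NOR)
DOK: 9  (via NOR)
RIV: 10  (via KEW)
FIR: 11  (via NOR)
ELM: 13  (via GRN)
Shortest route: ALP → NOR → GRN → ELM = $13.

$13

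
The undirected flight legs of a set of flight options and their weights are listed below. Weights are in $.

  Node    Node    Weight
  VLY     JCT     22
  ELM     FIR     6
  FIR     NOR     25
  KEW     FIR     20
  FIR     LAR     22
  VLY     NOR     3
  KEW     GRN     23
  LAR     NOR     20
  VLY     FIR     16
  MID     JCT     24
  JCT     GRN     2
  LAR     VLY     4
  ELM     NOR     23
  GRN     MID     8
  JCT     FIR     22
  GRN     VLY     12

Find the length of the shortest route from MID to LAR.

Shortest distances from MID:
MID: 0
GRN: 8  (via MID)
JCT: 10  (via GRN)
VLY: 20  (via GRN)
NOR: 23  (via VLY)
LAR: 24  (via VLY)
Shortest route: MID → GRN → VLY → LAR = $24.

$24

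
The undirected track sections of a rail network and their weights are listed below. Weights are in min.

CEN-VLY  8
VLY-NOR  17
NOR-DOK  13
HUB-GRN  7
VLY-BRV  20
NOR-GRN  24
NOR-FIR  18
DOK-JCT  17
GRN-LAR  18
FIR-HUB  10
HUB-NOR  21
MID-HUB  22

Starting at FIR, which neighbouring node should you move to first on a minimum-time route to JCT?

Compare a few routes:
FIR–HUB–NOR–DOK–JCT: 10+21+13+17 = 61
FIR–NOR–DOK–JCT: 18+13+17 = 48
FIR–HUB–GRN–NOR–DOK–JCT: 10+7+24+13+17 = 71
Cheapest is FIR–NOR–DOK–JCT at 48 min.
So from FIR the first move is to NOR.

NOR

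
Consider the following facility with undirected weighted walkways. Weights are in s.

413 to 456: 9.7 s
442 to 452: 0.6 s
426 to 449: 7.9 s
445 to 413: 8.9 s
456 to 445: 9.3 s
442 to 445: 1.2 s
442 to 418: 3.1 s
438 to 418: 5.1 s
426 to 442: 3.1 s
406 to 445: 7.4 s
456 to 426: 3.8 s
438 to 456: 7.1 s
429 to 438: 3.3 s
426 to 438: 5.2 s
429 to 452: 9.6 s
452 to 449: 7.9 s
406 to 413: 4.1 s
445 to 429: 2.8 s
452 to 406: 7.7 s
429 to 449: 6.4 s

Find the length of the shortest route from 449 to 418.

11.6 s

Shortest distances from 449:
449: 0
429: 6.4  (via 449)
426: 7.9  (via 449)
452: 7.9  (via 449)
442: 8.5  (via 452)
445: 9.2  (via 429)
438: 9.7  (via 429)
418: 11.6  (via 442)
Shortest route: 449–452–442–418 = 11.6 s.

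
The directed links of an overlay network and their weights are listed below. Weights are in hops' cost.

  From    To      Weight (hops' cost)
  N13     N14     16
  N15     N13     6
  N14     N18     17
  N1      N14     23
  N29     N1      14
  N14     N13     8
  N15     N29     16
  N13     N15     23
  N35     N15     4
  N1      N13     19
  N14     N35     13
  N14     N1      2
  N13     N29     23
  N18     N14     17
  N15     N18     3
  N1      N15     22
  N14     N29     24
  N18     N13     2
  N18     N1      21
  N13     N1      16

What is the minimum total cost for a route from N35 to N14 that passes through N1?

48 hops' cost

Best N35 to N1: N35–N15–N18–N13–N1 costing 25
Best N1 to N14: N1–N14 costing 23
Total via N1: 25 + 23 = 48 hops' cost.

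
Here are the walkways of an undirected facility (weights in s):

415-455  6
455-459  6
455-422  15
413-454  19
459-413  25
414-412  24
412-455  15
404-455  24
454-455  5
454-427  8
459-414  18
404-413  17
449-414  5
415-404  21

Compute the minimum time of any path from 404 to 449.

53 s

Compare a few routes:
404 → 455 → 459 → 414 → 449: 24+6+18+5 = 53
404 → 415 → 455 → 459 → 414 → 449: 21+6+6+18+5 = 56
404 → 455 → 412 → 414 → 449: 24+15+24+5 = 68
404 → 413 → 459 → 414 → 449: 17+25+18+5 = 65
The minimum is 53 s via 404 → 455 → 459 → 414 → 449.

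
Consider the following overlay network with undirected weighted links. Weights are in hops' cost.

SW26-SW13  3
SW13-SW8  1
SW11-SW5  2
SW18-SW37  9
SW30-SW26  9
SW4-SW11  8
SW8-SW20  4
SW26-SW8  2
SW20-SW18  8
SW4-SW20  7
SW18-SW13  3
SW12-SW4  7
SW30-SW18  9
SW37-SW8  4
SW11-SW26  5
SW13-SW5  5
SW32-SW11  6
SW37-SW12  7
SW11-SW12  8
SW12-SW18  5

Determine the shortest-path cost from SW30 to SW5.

Enumerating some paths:
SW30 → SW26 → SW8 → SW13 → SW5: 9+2+1+5 = 17
SW30 → SW18 → SW13 → SW5: 9+3+5 = 17
SW30 → SW26 → SW11 → SW5: 9+5+2 = 16
SW30 → SW26 → SW13 → SW5: 9+3+5 = 17
The minimum is 16 hops' cost via SW30 → SW26 → SW11 → SW5.

16 hops' cost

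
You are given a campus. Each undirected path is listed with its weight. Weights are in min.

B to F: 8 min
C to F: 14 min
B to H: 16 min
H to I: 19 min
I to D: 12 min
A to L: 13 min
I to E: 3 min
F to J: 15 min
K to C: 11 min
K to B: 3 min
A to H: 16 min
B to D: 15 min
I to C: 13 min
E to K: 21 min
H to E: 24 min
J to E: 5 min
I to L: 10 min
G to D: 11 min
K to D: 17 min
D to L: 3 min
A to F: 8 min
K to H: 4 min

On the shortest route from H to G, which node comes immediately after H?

Enumerating some paths:
H → K → D → G: 4+17+11 = 32
H → K → B → D → G: 4+3+15+11 = 33
The minimum is 32 min via H → K → D → G.
So from H the first move is to K.

K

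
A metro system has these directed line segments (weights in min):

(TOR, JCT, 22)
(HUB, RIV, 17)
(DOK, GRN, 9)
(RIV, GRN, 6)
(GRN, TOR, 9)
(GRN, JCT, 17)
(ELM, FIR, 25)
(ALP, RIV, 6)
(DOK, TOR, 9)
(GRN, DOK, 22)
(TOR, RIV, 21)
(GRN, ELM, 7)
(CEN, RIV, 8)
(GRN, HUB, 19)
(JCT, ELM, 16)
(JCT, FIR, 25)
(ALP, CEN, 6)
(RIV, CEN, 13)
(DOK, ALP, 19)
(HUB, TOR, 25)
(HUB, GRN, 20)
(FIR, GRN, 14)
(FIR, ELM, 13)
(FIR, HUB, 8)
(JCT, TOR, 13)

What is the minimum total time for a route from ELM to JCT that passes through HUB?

Best ELM to HUB: ELM–FIR–HUB costing 33
Shortest HUB→JCT: HUB–GRN–JCT = 37
Total via HUB: 33 + 37 = 70 min.

70 min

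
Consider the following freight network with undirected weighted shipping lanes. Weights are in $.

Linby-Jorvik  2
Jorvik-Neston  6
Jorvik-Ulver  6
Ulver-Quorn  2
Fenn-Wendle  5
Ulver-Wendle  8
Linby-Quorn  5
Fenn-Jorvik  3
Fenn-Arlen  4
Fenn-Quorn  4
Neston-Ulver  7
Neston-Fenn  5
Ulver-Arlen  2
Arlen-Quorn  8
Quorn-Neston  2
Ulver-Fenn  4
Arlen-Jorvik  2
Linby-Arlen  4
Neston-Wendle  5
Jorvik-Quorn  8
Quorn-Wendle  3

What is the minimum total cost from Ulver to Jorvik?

Enumerating some paths:
Ulver → Arlen → Jorvik: 2+2 = 4
Ulver → Jorvik: 6 = 6
The minimum is $4 via Ulver → Arlen → Jorvik.

$4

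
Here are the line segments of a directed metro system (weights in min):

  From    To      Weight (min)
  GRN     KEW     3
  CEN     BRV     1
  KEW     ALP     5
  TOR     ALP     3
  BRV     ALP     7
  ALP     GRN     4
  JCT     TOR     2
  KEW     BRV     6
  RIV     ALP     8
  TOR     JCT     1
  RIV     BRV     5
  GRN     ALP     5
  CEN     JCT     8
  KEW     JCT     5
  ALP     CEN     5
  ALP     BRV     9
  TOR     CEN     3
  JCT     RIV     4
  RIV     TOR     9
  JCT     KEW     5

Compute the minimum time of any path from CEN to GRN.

12 min

Compare a few routes:
CEN - BRV - ALP - GRN: 1+7+4 = 12
CEN - JCT - KEW - ALP - GRN: 8+5+5+4 = 22
CEN - JCT - TOR - ALP - GRN: 8+2+3+4 = 17
Cheapest is CEN - BRV - ALP - GRN at 12 min.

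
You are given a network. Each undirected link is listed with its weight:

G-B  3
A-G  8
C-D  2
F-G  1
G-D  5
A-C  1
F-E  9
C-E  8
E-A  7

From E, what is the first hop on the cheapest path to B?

Candidate routes:
E–A–C–D–G–B: 7+1+2+5+3 = 18
E–F–G–B: 9+1+3 = 13
The minimum is 13 via E–F–G–B.
So from E the first move is to F.

F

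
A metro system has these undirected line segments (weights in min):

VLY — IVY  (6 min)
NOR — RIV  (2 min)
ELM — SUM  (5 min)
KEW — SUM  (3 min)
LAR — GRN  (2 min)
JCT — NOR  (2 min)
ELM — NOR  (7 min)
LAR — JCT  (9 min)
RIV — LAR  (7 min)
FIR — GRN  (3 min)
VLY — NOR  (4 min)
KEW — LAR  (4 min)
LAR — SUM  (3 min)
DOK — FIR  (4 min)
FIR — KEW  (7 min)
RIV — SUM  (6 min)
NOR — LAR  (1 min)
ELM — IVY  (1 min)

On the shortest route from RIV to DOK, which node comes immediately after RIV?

Candidate routes:
RIV → SUM → LAR → GRN → FIR → DOK: 6+3+2+3+4 = 18
RIV → LAR → GRN → FIR → DOK: 7+2+3+4 = 16
RIV → NOR → LAR → GRN → FIR → DOK: 2+1+2+3+4 = 12
RIV → NOR → LAR → KEW → FIR → DOK: 2+1+4+7+4 = 18
The minimum is 12 min via RIV → NOR → LAR → GRN → FIR → DOK.
So from RIV the first move is to NOR.

NOR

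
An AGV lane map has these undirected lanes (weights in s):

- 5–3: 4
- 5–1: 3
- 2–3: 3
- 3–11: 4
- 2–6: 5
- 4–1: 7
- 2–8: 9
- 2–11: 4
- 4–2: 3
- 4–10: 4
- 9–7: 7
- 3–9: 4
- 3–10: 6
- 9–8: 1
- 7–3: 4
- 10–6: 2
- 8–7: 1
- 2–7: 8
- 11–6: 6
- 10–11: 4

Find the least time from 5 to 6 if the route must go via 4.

16 s

Best 5 to 4: 5 → 1 → 4 costing 10
Best 4 to 6: 4 → 10 → 6 costing 6
Total via 4: 10 + 6 = 16 s.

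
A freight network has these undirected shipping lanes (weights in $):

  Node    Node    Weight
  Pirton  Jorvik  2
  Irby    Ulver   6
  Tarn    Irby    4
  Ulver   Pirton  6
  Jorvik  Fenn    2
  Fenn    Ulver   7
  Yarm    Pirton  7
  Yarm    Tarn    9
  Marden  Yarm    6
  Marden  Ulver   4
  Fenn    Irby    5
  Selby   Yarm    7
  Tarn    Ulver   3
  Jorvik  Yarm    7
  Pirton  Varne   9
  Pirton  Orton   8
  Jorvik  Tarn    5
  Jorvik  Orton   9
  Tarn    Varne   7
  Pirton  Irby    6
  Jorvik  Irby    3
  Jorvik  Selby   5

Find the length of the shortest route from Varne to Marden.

Shortest distances from Varne:
Varne: 0
Tarn: 7  (via Varne)
Pirton: 9  (via Varne)
Ulver: 10  (via Tarn)
Irby: 11  (via Tarn)
Jorvik: 11  (via Pirton)
Fenn: 13  (via Jorvik)
Marden: 14  (via Ulver)
Shortest route: Varne → Tarn → Ulver → Marden = $14.

$14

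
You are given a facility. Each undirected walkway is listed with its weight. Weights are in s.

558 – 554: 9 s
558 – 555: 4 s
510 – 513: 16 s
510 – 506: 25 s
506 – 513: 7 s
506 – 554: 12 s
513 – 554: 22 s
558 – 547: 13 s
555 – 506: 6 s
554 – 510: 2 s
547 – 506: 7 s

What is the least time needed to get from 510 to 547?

Settle nodes by increasing distance from 510:
510: 0
554: 2  (via 510)
558: 11  (via 554)
506: 14  (via 554)
555: 15  (via 558)
513: 16  (via 510)
547: 21  (via 506)
Shortest route: 510–554–506–547 = 21 s.

21 s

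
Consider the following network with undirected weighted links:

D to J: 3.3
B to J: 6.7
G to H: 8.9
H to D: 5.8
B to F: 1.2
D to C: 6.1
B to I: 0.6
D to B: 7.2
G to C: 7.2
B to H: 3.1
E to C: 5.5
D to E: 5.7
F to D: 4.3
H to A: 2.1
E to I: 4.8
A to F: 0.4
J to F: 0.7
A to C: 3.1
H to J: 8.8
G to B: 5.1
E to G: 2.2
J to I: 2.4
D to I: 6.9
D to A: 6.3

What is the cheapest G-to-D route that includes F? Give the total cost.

10.3

Shortest G→F: G–B–F = 6.3
Shortest F→D: F–J–D = 4
Total via F: 6.3 + 4 = 10.3.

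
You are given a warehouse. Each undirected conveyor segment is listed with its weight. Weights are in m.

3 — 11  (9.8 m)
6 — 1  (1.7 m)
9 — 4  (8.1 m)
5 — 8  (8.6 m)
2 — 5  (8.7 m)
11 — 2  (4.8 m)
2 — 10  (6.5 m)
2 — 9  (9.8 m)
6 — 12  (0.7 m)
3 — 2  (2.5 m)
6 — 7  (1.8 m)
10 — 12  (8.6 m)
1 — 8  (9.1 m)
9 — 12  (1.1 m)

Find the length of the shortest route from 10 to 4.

Compare a few routes:
10–2–9–4: 6.5+9.8+8.1 = 24.4
10–12–9–4: 8.6+1.1+8.1 = 17.8
Cheapest is 10–12–9–4 at 17.8 m.

17.8 m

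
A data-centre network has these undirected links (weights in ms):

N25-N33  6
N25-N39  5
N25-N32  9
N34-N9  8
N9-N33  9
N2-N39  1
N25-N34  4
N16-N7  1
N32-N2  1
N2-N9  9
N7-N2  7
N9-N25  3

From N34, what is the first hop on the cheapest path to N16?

Candidate routes:
N34–N25–N39–N2–N7–N16: 4+5+1+7+1 = 18
N34–N25–N9–N2–N7–N16: 4+3+9+7+1 = 24
N34–N25–N32–N2–N7–N16: 4+9+1+7+1 = 22
The minimum is 18 ms via N34–N25–N39–N2–N7–N16.
So from N34 the first move is to N25.

N25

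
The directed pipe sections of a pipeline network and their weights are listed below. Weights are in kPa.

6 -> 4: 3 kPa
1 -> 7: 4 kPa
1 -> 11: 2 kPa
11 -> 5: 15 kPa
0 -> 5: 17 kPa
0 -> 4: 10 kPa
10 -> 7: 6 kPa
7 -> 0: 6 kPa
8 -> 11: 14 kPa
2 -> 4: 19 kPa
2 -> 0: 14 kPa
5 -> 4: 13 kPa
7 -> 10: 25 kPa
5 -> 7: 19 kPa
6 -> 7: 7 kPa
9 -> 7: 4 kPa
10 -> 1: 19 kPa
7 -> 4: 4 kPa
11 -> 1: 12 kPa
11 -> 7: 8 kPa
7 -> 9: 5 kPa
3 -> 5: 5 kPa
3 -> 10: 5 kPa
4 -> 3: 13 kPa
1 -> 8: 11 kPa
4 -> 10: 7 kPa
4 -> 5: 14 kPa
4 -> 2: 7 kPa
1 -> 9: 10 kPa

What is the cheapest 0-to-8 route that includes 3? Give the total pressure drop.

58 kPa

Shortest 0→3: 0 → 4 → 3 = 23
Shortest 3→8: 3 → 10 → 1 → 8 = 35
Total via 3: 23 + 35 = 58 kPa.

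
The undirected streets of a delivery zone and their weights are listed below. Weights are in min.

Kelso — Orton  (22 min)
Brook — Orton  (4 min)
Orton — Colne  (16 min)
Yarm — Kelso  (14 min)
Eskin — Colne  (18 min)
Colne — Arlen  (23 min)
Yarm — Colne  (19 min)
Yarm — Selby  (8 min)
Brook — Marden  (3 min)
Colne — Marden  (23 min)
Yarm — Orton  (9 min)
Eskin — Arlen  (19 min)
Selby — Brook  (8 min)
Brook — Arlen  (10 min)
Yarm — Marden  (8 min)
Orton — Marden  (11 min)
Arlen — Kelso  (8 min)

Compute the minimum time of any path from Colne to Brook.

20 min

Settle nodes by increasing distance from Colne:
Colne: 0
Orton: 16  (via Colne)
Eskin: 18  (via Colne)
Yarm: 19  (via Colne)
Brook: 20  (via Orton)
Shortest route: Colne → Orton → Brook = 20 min.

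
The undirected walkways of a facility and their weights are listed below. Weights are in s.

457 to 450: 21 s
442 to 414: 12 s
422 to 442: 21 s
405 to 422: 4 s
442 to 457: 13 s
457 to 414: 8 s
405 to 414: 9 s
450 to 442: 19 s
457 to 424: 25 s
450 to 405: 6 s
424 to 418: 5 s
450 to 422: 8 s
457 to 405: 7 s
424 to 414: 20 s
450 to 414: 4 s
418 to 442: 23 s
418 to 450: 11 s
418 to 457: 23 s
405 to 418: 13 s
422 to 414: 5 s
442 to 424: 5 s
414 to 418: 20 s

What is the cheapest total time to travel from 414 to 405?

9 s

Shortest distances from 414:
414: 0
450: 4  (via 414)
422: 5  (via 414)
457: 8  (via 414)
405: 9  (via 414)
Shortest route: 414 → 405 = 9 s.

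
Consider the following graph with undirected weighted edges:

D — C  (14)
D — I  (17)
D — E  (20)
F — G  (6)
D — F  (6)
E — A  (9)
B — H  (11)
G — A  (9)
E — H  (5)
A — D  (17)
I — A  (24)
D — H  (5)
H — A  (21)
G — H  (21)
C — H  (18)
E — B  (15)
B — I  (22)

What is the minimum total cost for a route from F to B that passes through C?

Best F to C: F → D → C costing 20
Best C to B: C → H → B costing 29
Total via C: 20 + 29 = 49.

49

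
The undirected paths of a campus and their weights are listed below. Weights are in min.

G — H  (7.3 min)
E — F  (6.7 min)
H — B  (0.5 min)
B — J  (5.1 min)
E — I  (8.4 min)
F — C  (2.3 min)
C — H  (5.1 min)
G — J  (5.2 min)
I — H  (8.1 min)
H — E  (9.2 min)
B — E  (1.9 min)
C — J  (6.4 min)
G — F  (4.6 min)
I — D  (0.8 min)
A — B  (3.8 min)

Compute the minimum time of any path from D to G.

16.2 min

Shortest distances from D:
D: 0
I: 0.8  (via D)
H: 8.9  (via I)
E: 9.2  (via I)
B: 9.4  (via H)
A: 13.2  (via B)
C: 14  (via H)
J: 14.5  (via B)
F: 15.9  (via E)
G: 16.2  (via H)
Shortest route: D–I–H–G = 16.2 min.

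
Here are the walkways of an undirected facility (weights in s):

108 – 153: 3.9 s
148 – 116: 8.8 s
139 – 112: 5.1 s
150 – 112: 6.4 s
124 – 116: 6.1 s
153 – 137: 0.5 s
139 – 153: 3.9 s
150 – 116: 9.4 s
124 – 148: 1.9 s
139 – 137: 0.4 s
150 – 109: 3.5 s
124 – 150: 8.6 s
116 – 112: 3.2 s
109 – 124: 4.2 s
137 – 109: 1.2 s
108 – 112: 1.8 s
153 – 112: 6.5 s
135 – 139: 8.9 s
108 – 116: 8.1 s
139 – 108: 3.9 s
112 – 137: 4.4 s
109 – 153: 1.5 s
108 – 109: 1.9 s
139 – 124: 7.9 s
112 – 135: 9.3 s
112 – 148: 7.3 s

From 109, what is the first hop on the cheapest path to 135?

Enumerating some paths:
109 → 153 → 137 → 139 → 135: 1.5+0.5+0.4+8.9 = 11.3
109 → 153 → 139 → 135: 1.5+3.9+8.9 = 14.3
109 → 137 → 139 → 135: 1.2+0.4+8.9 = 10.5
109 → 108 → 112 → 135: 1.9+1.8+9.3 = 13
The minimum is 10.5 s via 109 → 137 → 139 → 135.
So from 109 the first move is to 137.

137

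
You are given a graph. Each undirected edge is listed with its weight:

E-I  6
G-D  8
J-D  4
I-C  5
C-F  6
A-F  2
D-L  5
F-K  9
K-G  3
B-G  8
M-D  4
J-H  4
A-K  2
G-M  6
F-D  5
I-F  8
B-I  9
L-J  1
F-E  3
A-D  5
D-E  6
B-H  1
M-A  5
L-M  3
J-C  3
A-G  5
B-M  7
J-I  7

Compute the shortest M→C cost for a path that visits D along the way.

11

Shortest M→D: M–D = 4
Best D to C: D–J–C costing 7
Total via D: 4 + 7 = 11.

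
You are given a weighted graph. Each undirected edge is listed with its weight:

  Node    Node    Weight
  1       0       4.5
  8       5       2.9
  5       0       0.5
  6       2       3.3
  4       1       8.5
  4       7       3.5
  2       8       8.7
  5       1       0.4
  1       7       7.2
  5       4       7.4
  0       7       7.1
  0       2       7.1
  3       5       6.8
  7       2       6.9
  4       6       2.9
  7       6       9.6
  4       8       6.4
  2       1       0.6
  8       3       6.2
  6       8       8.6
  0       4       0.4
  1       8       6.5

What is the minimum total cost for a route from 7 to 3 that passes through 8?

Best 7 to 8: 7 → 4 → 0 → 5 → 8 costing 7.3
Best 8 to 3: 8 → 3 costing 6.2
Total via 8: 7.3 + 6.2 = 13.5.

13.5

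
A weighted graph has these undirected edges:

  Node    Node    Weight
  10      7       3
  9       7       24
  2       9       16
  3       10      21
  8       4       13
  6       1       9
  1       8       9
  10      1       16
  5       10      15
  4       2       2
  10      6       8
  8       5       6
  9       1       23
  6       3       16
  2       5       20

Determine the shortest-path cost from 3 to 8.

34

Settle nodes by increasing distance from 3:
3: 0
6: 16  (via 3)
10: 21  (via 3)
7: 24  (via 10)
1: 25  (via 6)
8: 34  (via 1)
Shortest route: 3–6–1–8 = 34.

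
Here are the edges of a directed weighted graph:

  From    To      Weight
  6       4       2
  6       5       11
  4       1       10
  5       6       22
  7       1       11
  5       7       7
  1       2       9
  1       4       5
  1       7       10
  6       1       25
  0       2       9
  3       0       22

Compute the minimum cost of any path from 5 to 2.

Settle nodes by increasing distance from 5:
5: 0
7: 7  (via 5)
1: 18  (via 7)
6: 22  (via 5)
4: 23  (via 1)
2: 27  (via 1)
Shortest route: 5 → 7 → 1 → 2 = 27.

27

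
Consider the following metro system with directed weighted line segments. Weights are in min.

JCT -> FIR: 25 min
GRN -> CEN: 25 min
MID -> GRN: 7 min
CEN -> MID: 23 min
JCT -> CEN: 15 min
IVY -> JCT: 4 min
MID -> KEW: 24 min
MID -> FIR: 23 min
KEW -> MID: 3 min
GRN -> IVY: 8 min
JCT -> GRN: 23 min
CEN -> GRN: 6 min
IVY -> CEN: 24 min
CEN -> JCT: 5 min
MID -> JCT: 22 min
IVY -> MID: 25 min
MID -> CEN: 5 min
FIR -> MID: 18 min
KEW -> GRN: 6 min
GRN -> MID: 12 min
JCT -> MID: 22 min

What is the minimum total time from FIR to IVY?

Settle nodes by increasing distance from FIR:
FIR: 0
MID: 18  (via FIR)
CEN: 23  (via MID)
GRN: 25  (via MID)
JCT: 28  (via CEN)
IVY: 33  (via GRN)
Shortest route: FIR–MID–GRN–IVY = 33 min.

33 min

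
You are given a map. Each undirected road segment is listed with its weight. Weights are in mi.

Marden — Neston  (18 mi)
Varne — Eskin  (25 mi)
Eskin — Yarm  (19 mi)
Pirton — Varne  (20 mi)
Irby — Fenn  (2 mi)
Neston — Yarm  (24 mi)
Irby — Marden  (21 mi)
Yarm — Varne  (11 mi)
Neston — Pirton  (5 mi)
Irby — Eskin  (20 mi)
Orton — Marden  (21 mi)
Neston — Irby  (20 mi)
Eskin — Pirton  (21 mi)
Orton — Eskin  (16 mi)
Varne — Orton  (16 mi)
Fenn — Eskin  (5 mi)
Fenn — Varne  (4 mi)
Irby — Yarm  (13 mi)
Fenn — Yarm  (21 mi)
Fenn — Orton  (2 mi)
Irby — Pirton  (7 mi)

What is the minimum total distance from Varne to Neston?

Shortest distances from Varne:
Varne: 0
Fenn: 4  (via Varne)
Orton: 6  (via Fenn)
Irby: 6  (via Fenn)
Eskin: 9  (via Fenn)
Yarm: 11  (via Varne)
Pirton: 13  (via Irby)
Neston: 18  (via Pirton)
Shortest route: Varne → Fenn → Irby → Pirton → Neston = 18 mi.

18 mi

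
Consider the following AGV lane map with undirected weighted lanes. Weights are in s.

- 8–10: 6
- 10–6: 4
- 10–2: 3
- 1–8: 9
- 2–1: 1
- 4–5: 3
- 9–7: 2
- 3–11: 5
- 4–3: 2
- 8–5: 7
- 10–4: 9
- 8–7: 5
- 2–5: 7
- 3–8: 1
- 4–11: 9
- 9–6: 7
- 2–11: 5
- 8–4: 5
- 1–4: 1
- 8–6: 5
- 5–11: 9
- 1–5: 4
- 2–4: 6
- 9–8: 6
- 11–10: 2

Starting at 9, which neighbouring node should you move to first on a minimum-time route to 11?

Compare a few routes:
9 - 7 - 8 - 3 - 11: 2+5+1+5 = 13
9 - 8 - 3 - 11: 6+1+5 = 12
The minimum is 12 s via 9 - 8 - 3 - 11.
So from 9 the first move is to 8.

8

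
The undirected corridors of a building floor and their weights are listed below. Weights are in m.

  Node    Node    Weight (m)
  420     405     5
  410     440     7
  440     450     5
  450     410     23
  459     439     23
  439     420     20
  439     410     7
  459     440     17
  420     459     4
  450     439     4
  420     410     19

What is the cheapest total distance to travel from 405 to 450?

29 m

Candidate routes:
405–420–459–440–450: 5+4+17+5 = 31
405–420–439–450: 5+20+4 = 29
The minimum is 29 m via 405–420–439–450.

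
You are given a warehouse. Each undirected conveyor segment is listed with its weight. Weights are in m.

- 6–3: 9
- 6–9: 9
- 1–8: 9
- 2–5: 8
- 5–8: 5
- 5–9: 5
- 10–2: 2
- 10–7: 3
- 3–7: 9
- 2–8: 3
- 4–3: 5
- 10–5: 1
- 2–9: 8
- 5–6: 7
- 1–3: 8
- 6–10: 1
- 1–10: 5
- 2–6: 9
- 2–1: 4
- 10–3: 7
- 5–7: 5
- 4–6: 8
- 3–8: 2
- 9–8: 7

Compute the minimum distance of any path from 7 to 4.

Candidate routes:
7 → 5 → 10 → 6 → 4: 5+1+1+8 = 15
7 → 3 → 4: 9+5 = 14
7 → 10 → 2 → 8 → 3 → 4: 3+2+3+2+5 = 15
7 → 10 → 6 → 4: 3+1+8 = 12
The minimum is 12 m via 7 → 10 → 6 → 4.

12 m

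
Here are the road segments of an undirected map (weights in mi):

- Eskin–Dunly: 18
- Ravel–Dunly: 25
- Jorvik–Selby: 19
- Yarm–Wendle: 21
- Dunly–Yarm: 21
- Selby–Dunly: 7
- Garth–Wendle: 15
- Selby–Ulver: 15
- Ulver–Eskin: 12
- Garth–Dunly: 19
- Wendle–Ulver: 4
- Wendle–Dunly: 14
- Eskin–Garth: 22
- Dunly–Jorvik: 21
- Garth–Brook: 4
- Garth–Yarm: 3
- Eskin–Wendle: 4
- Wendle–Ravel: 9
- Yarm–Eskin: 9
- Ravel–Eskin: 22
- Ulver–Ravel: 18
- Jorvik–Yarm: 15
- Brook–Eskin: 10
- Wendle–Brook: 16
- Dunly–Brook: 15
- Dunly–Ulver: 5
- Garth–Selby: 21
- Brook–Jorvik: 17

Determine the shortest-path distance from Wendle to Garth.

15 mi

Compare a few routes:
Wendle → Eskin → Yarm → Garth: 4+9+3 = 16
Wendle → Eskin → Brook → Garth: 4+10+4 = 18
Wendle → Garth: 15 = 15
Cheapest is Wendle → Garth at 15 mi.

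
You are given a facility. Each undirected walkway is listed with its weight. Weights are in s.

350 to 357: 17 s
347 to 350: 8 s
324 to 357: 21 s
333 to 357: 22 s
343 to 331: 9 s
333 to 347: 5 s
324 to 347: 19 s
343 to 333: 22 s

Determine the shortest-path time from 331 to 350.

44 s

Enumerating some paths:
331 - 343 - 333 - 357 - 324 - 347 - 350: 9+22+22+21+19+8 = 101
331 - 343 - 333 - 347 - 324 - 357 - 350: 9+22+5+19+21+17 = 93
331 - 343 - 333 - 347 - 350: 9+22+5+8 = 44
331 - 343 - 333 - 357 - 350: 9+22+22+17 = 70
The minimum is 44 s via 331 - 343 - 333 - 347 - 350.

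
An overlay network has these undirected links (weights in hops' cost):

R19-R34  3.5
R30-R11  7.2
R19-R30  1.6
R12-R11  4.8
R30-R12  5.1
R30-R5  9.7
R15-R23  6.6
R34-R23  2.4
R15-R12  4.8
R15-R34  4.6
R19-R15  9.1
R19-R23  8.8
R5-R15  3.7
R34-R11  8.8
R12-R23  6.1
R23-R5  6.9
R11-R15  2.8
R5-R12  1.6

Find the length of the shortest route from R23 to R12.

Running Dijkstra from R23:
R23: 0
R34: 2.4  (via R23)
R19: 5.9  (via R34)
R12: 6.1  (via R23)
Shortest route: R23–R12 = 6.1 hops' cost.

6.1 hops' cost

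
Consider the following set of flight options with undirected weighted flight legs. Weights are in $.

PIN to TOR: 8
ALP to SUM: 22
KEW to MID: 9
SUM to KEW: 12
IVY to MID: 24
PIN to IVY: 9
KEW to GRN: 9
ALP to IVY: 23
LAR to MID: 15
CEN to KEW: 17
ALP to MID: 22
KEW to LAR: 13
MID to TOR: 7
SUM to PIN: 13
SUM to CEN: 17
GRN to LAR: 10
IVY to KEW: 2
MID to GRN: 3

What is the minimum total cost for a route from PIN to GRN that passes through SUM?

Best PIN to SUM: PIN → SUM costing 13
Best SUM to GRN: SUM → KEW → GRN costing 21
Total via SUM: 13 + 21 = $34.

$34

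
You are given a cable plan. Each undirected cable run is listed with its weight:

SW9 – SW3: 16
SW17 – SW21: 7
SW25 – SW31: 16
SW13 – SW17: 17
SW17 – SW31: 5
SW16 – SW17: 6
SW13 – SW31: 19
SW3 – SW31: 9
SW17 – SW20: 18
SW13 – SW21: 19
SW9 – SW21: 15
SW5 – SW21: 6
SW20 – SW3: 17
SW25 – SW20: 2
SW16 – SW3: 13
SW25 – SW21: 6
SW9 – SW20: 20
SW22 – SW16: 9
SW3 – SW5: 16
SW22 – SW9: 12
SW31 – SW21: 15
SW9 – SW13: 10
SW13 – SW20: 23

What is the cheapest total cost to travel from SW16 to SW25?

19

Running Dijkstra from SW16:
SW16: 0
SW17: 6  (via SW16)
SW22: 9  (via SW16)
SW31: 11  (via SW17)
SW3: 13  (via SW16)
SW21: 13  (via SW17)
SW5: 19  (via SW21)
SW25: 19  (via SW21)
Shortest route: SW16 → SW17 → SW21 → SW25 = 19.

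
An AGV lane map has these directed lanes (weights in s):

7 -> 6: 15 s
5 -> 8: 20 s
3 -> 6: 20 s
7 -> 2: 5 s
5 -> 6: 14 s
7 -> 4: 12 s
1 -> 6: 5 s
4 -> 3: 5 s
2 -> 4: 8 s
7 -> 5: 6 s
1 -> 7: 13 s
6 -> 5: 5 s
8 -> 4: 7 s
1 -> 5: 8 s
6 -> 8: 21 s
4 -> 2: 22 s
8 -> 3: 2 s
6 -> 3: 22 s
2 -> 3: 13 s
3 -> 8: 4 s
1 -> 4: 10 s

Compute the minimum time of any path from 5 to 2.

Running Dijkstra from 5:
5: 0
6: 14  (via 5)
8: 20  (via 5)
3: 22  (via 8)
4: 27  (via 8)
2: 49  (via 4)
Shortest route: 5 → 8 → 4 → 2 = 49 s.

49 s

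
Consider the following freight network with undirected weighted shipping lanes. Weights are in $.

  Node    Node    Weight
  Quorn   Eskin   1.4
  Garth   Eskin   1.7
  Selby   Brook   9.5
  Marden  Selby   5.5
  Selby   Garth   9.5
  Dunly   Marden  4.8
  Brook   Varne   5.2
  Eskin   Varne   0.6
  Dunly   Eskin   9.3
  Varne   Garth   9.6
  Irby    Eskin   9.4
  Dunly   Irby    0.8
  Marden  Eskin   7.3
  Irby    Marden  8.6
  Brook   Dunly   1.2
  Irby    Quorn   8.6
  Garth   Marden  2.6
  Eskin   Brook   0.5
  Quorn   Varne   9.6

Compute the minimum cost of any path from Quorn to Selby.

Settle nodes by increasing distance from Quorn:
Quorn: 0
Eskin: 1.4  (via Quorn)
Brook: 1.9  (via Eskin)
Varne: 2  (via Eskin)
Dunly: 3.1  (via Brook)
Garth: 3.1  (via Eskin)
Irby: 3.9  (via Dunly)
Marden: 5.7  (via Garth)
Selby: 11.2  (via Marden)
Shortest route: Quorn → Eskin → Garth → Marden → Selby = $11.2.

$11.2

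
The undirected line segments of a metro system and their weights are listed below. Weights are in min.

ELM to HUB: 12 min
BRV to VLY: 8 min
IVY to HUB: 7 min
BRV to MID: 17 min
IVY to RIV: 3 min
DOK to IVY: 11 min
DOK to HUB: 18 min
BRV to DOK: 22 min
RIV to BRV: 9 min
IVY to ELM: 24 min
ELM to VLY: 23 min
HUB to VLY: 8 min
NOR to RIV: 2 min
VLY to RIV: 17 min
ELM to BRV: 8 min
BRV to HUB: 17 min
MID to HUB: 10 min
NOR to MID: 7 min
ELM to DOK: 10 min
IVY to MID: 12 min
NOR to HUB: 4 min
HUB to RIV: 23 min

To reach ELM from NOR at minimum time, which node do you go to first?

HUB

Candidate routes:
NOR - HUB - ELM: 4+12 = 16
NOR - RIV - BRV - ELM: 2+9+8 = 19
The minimum is 16 min via NOR - HUB - ELM.
So from NOR the first move is to HUB.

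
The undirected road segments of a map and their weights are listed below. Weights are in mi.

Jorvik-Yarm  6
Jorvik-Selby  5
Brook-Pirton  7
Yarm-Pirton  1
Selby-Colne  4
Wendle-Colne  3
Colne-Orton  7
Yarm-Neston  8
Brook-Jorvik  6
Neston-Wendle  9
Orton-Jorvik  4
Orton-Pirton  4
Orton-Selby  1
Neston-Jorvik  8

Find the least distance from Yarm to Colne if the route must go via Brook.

Best Yarm to Brook: Yarm–Pirton–Brook costing 8
Best Brook to Colne: Brook–Jorvik–Selby–Colne costing 15
Total via Brook: 8 + 15 = 23 mi.

23 mi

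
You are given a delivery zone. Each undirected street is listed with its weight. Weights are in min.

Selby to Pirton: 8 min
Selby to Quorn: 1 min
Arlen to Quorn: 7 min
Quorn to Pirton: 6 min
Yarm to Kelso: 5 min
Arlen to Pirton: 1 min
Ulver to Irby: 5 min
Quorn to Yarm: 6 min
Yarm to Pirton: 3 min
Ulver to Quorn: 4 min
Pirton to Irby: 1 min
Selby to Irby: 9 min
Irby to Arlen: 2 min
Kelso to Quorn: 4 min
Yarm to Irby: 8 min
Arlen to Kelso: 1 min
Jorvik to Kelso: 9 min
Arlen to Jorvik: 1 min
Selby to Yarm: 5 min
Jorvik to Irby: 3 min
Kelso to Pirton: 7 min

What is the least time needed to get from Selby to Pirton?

Compare a few routes:
Selby → Pirton: 8 = 8
Selby → Yarm → Pirton: 5+3 = 8
Selby → Quorn → Pirton: 1+6 = 7
Cheapest is Selby → Quorn → Pirton at 7 min.

7 min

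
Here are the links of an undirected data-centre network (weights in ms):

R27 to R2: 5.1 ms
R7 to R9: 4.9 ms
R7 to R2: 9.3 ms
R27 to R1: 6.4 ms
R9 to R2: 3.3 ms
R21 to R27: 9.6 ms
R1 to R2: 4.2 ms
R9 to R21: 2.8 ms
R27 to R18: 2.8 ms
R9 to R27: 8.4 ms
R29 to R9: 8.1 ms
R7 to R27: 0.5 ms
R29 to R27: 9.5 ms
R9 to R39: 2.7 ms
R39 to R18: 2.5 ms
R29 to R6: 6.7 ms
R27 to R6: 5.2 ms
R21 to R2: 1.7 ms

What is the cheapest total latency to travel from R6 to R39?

Shortest distances from R6:
R6: 0
R27: 5.2  (via R6)
R7: 5.7  (via R27)
R29: 6.7  (via R6)
R18: 8  (via R27)
R2: 10.3  (via R27)
R39: 10.5  (via R18)
Shortest route: R6 → R27 → R18 → R39 = 10.5 ms.

10.5 ms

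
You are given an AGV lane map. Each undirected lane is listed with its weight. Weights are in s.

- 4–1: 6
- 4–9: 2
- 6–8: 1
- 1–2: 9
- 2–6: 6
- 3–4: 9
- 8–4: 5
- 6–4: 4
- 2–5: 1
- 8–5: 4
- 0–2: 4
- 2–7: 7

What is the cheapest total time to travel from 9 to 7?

19 s

Candidate routes:
9–4–1–2–7: 2+6+9+7 = 24
9–4–6–2–7: 2+4+6+7 = 19
9–4–8–6–2–7: 2+5+1+6+7 = 21
The minimum is 19 s via 9–4–6–2–7.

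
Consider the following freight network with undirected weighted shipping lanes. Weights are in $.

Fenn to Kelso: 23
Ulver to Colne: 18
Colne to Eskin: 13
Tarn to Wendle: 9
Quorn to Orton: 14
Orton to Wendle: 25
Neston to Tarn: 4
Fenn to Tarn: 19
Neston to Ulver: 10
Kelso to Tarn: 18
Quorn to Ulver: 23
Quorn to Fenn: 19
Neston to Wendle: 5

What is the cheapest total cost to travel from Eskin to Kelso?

$63

Running Dijkstra from Eskin:
Eskin: 0
Colne: 13  (via Eskin)
Ulver: 31  (via Colne)
Neston: 41  (via Ulver)
Tarn: 45  (via Neston)
Wendle: 46  (via Neston)
Quorn: 54  (via Ulver)
Kelso: 63  (via Tarn)
Shortest route: Eskin–Colne–Ulver–Neston–Tarn–Kelso = $63.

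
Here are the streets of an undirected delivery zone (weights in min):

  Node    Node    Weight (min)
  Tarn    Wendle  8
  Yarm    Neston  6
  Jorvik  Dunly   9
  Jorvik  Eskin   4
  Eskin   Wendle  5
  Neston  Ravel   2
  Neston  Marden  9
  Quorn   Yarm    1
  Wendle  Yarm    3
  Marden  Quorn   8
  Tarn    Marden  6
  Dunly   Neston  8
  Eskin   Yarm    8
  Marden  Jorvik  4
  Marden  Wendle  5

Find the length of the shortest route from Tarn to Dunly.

Running Dijkstra from Tarn:
Tarn: 0
Marden: 6  (via Tarn)
Wendle: 8  (via Tarn)
Jorvik: 10  (via Marden)
Yarm: 11  (via Wendle)
Quorn: 12  (via Yarm)
Eskin: 13  (via Wendle)
Neston: 15  (via Marden)
Ravel: 17  (via Neston)
Dunly: 19  (via Jorvik)
Shortest route: Tarn–Marden–Jorvik–Dunly = 19 min.

19 min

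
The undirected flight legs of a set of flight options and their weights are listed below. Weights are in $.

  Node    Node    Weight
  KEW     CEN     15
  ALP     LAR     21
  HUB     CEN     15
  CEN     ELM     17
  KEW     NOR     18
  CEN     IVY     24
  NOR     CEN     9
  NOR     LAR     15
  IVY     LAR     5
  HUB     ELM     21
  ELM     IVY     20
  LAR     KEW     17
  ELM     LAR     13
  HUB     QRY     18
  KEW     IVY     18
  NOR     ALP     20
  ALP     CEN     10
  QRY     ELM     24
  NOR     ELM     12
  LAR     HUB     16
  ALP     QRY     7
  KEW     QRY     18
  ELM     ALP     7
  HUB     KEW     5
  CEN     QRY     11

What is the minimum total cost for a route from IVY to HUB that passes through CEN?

$39

Shortest IVY→CEN: IVY → CEN = 24
Shortest CEN→HUB: CEN → HUB = 15
Total via CEN: 24 + 15 = $39.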